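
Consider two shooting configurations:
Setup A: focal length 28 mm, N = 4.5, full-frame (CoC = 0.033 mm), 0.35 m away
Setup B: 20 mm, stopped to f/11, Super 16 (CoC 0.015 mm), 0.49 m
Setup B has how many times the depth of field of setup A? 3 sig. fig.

4.61

Setup A: H = 28²/(4.5×0.033) + 28 ≈ 5307.5 mm; DoF = Df − Dn = 372.733 − 329.880 ≈ 42.853 mm.
Setup B: H = 20²/(11×0.015) + 20 ≈ 2444.2 mm; DoF = Df − Dn = 607.85 − 410.43 ≈ 197.42 mm.
Ratio = 197.42 / 42.853 ≈ 4.61.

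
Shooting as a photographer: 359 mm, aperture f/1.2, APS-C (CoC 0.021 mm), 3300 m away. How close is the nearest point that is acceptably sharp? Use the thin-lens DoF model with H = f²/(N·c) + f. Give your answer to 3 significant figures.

Hyperfocal distance H = f²/(N·c) + f = 359²/(1.2 × 0.021) + 359 = 128881/0.0252 + 359 ≈ 5114684.4 mm ≈ 5115 m.
Near limit Dn = s·(H − f)/(H + s − 2f) = 3300000 × (5114684.4 − 359) / (5114684.4 + 3300000 − 2 × 359) = 3300000 × 5114325.4 / 8413966.4 ≈ 2005864 mm ≈ 2010 m.

2010 m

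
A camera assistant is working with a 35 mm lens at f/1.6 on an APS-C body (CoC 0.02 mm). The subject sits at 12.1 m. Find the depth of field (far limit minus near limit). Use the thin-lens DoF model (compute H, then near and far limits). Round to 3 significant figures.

Hyperfocal distance H = f²/(N·c) + f = 35²/(1.6 × 0.02) + 35 = 1225/0.032 + 35 ≈ 38316.2 mm ≈ 38.32 m.
Near limit Dn = s·(H − f)/(H + s − 2f) = 12100 × (38316.2 − 35) / (38316.2 + 12100 − 2 × 35) = 12100 × 38281.2 / 50346.2 ≈ 9200.4 mm.
Far limit Df = s·(H − f)/(H − s) = 12100 × (38316.2 − 35) / (38316.2 − 12100) = 12100 × 38281.2 / 26216.2 ≈ 17668.6 mm.
Depth of field = Df − Dn = 17668.6 − 9200.4 ≈ 8468.2 mm ≈ 8.47 m.

8.47 m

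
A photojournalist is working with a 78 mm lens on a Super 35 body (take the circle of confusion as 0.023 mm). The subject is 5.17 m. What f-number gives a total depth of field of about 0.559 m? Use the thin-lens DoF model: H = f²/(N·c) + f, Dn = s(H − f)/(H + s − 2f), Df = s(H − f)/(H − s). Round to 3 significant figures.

f/2.80

Write h = H − f = f²/(N·c). The thin-lens limits are Dn = s·h/(h + (s−f)) and Df = s·h/(h − (s−f)), so DoF = Df − Dn = 2·s·(s−f)·h / (h² − (s−f)²).
That is a quadratic in h: DoF·h² − 2·s·(s−f)·h − DoF·(s−f)² = 0 ⇒ h = (s−f)·(s + √(s² + DoF²)) / DoF = 5092 × (5170 + √(5170² + 559²)) / 559 = 5092 × (5170 + 5200.13) / 559 ≈ 94463 mm.
Then N = f²/(c·h) = 78² / (0.023 × 94463) = 6084 / 2172.6 ≈ 2.80.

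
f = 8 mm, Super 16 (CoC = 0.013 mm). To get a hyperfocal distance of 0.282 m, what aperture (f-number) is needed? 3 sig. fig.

f/18

Rearrange H = f²/(N·c) + f for N: N = f² / ((H − f)·c).
N = 8² / ((282 − 8) × 0.013) = 64 / 3.562 ≈ 18.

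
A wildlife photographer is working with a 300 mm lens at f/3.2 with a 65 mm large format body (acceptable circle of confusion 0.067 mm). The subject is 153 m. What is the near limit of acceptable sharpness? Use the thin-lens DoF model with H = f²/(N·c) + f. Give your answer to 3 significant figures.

Hyperfocal distance H = f²/(N·c) + f = 300²/(3.2 × 0.067) + 300 = 90000/0.2144 + 300 ≈ 420076.1 mm ≈ 420.1 m.
Near limit Dn = s·(H − f)/(H + s − 2f) = 153000 × (420076.1 − 300) / (420076.1 + 153000 − 2 × 300) = 153000 × 419776.1 / 572476.1 ≈ 112189 mm ≈ 112 m.

112 m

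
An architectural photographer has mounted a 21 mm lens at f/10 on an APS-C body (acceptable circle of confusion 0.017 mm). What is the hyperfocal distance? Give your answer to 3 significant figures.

Hyperfocal distance H = f²/(N·c) + f = 21²/(10 × 0.017) + 21 = 441/0.17 + 21 ≈ 2615.1 mm ≈ 2.62 m.

2.62 m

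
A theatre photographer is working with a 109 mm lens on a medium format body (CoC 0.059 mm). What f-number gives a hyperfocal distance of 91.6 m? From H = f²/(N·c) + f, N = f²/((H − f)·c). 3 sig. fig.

f/2.20

Rearrange H = f²/(N·c) + f for N: N = f² / ((H − f)·c).
N = 109² / ((91600 − 109) × 0.059) = 11881 / 5398 ≈ 2.20.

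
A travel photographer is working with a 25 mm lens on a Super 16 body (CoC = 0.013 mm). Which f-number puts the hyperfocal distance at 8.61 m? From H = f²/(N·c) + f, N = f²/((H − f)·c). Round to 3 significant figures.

f/5.60

Rearrange H = f²/(N·c) + f for N: N = f² / ((H − f)·c).
N = 25² / ((8610 − 25) × 0.013) = 625 / 111.6 ≈ 5.60.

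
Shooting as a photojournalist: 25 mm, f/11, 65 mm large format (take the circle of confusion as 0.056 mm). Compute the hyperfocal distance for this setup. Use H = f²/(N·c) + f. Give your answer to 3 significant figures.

Hyperfocal distance H = f²/(N·c) + f = 25²/(11 × 0.056) + 25 = 625/0.616 + 25 ≈ 1039.6 mm ≈ 1.04 m.

1.04 m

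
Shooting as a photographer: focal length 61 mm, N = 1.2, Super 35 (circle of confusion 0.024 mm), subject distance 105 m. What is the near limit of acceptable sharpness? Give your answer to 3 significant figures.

Hyperfocal distance H = f²/(N·c) + f = 61²/(1.2 × 0.024) + 61 = 3721/0.0288 + 61 ≈ 129262.4 mm ≈ 129.3 m.
Near limit Dn = s·(H − f)/(H + s − 2f) = 105000 × (129262.4 − 61) / (129262.4 + 105000 − 2 × 61) = 105000 × 129201.4 / 234140.4 ≈ 57940 mm ≈ 57.9 m.

57.9 m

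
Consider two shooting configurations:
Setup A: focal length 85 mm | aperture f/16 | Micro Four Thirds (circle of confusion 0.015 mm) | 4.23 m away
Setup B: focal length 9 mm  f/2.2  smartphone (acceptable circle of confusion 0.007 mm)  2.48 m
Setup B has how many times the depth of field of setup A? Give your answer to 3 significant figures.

2.52

Setup A: H = 85²/(16×0.015) + 85 ≈ 30189.2 mm; DoF = Df − Dn = 4905.4 − 3718.1 ≈ 1187.3 mm.
Setup B: H = 9²/(2.2×0.007) + 9 ≈ 5268.7 mm; DoF = Df − Dn = 4677.4 − 1687.3 ≈ 2990.1 mm.
Ratio = 2990.1 / 1187.3 ≈ 2.52.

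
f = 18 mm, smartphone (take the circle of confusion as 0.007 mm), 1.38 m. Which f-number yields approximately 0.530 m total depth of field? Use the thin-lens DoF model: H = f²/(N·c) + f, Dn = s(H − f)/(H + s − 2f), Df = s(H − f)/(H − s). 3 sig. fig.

f/6.30

Write h = H − f = f²/(N·c). The thin-lens limits are Dn = s·h/(h + (s−f)) and Df = s·h/(h − (s−f)), so DoF = Df − Dn = 2·s·(s−f)·h / (h² − (s−f)²).
That is a quadratic in h: DoF·h² − 2·s·(s−f)·h − DoF·(s−f)² = 0 ⇒ h = (s−f)·(s + √(s² + DoF²)) / DoF = 1362 × (1380 + √(1380² + 530²)) / 530 = 1362 × (1380 + 1478.28) / 530 ≈ 7345.2 mm.
Then N = f²/(c·h) = 18² / (0.007 × 7345.2) = 324 / 51.417 ≈ 6.30.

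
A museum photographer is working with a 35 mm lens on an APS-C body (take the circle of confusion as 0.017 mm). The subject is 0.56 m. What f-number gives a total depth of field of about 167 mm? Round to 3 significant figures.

f/20

Write h = H − f = f²/(N·c). The thin-lens limits are Dn = s·h/(h + (s−f)) and Df = s·h/(h − (s−f)), so DoF = Df − Dn = 2·s·(s−f)·h / (h² − (s−f)²).
That is a quadratic in h: DoF·h² − 2·s·(s−f)·h − DoF·(s−f)² = 0 ⇒ h = (s−f)·(s + √(s² + DoF²)) / DoF = 525 × (560 + √(560² + 167²)) / 167 = 525 × (560 + 584.371) / 167 ≈ 3597.6 mm.
Then N = f²/(c·h) = 35² / (0.017 × 3597.6) = 1225 / 61.159 ≈ 20.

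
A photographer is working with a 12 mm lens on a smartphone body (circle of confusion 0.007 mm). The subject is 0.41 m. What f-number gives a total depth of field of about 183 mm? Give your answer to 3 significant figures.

f/11

Write h = H − f = f²/(N·c). The thin-lens limits are Dn = s·h/(h + (s−f)) and Df = s·h/(h − (s−f)), so DoF = Df − Dn = 2·s·(s−f)·h / (h² − (s−f)²).
That is a quadratic in h: DoF·h² − 2·s·(s−f)·h − DoF·(s−f)² = 0 ⇒ h = (s−f)·(s + √(s² + DoF²)) / DoF = 398 × (410 + √(410² + 183²)) / 183 = 398 × (410 + 448.987) / 183 ≈ 1868.2 mm.
Then N = f²/(c·h) = 12² / (0.007 × 1868.2) = 144 / 13.077 ≈ 11.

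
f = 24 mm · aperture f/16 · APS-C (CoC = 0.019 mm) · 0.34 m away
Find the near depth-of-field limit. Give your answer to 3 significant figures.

Hyperfocal distance H = f²/(N·c) + f = 24²/(16 × 0.019) + 24 = 576/0.304 + 24 ≈ 1918.7 mm ≈ 1.919 m.
Near limit Dn = s·(H − f)/(H + s − 2f) = 340 × (1918.7 − 24) / (1918.7 + 340 − 2 × 24) = 340 × 1894.7 / 2210.7 ≈ 291.40 mm.

291 mm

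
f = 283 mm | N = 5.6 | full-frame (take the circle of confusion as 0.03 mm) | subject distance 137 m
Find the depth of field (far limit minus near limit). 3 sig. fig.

85.6 m

Hyperfocal distance H = f²/(N·c) + f = 283²/(5.6 × 0.03) + 283 = 80089/0.168 + 283 ≈ 477003.2 mm ≈ 477.0 m.
Near limit Dn = s·(H − f)/(H + s − 2f) = 137000 × (477003.2 − 283) / (477003.2 + 137000 − 2 × 283) = 137000 × 476720.2 / 613437.2 ≈ 106467 mm.
Far limit Df = s·(H − f)/(H − s) = 137000 × (477003.2 − 283) / (477003.2 − 137000) = 137000 × 476720.2 / 340003.2 ≈ 192088 mm.
Depth of field = Df − Dn = 192088 − 106467 ≈ 85621 mm ≈ 85.6 m.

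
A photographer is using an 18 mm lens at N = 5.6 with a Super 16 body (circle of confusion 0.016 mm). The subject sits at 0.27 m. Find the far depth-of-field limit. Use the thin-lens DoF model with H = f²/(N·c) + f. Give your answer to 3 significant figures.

290 mm

Hyperfocal distance H = f²/(N·c) + f = 18²/(5.6 × 0.016) + 18 = 324/0.0896 + 18 ≈ 3634.1 mm ≈ 3.634 m.
Far limit Df = s·(H − f)/(H − s) = 270 × (3634.1 − 18) / (3634.1 − 270) = 270 × 3616.1 / 3364.1 ≈ 290.23 mm.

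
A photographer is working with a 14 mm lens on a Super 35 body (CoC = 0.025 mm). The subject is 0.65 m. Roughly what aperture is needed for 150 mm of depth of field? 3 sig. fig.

Write h = H − f = f²/(N·c). The thin-lens limits are Dn = s·h/(h + (s−f)) and Df = s·h/(h − (s−f)), so DoF = Df − Dn = 2·s·(s−f)·h / (h² − (s−f)²).
That is a quadratic in h: DoF·h² − 2·s·(s−f)·h − DoF·(s−f)² = 0 ⇒ h = (s−f)·(s + √(s² + DoF²)) / DoF = 636 × (650 + √(650² + 150²)) / 150 = 636 × (650 + 667.083) / 150 ≈ 5584.4 mm.
Then N = f²/(c·h) = 14² / (0.025 × 5584.4) = 196 / 139.61 ≈ 1.40.

f/1.40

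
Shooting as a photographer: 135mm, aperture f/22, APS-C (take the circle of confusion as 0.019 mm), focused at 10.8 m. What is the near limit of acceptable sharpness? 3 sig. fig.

8.68 m

Hyperfocal distance H = f²/(N·c) + f = 135²/(22 × 0.019) + 135 = 18225/0.418 + 135 ≈ 43735.5 mm ≈ 43.74 m.
Near limit Dn = s·(H − f)/(H + s − 2f) = 10800 × (43735.5 − 135) / (43735.5 + 10800 − 2 × 135) = 10800 × 43600.5 / 54265.5 ≈ 8677.4 mm ≈ 8.68 m.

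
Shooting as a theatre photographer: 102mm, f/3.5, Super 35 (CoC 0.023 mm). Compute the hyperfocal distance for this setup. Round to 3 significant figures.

129 m

Hyperfocal distance H = f²/(N·c) + f = 102²/(3.5 × 0.023) + 102 = 10404/0.0805 + 102 ≈ 129344.2 mm ≈ 129 m.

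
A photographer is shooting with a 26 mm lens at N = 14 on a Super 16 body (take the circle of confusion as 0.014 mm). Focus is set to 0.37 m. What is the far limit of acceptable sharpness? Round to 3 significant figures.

Hyperfocal distance H = f²/(N·c) + f = 26²/(14 × 0.014) + 26 = 676/0.196 + 26 ≈ 3475.0 mm ≈ 3.475 m.
Far limit Df = s·(H − f)/(H − s) = 370 × (3475.0 − 26) / (3475.0 − 370) = 370 × 3449.0 / 3105.0 ≈ 410.99 mm.

411 mm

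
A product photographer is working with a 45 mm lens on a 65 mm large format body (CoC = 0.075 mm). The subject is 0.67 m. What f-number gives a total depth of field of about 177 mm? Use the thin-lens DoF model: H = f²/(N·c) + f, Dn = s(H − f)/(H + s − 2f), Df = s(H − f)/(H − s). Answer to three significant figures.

f/5.61

Write h = H − f = f²/(N·c). The thin-lens limits are Dn = s·h/(h + (s−f)) and Df = s·h/(h − (s−f)), so DoF = Df − Dn = 2·s·(s−f)·h / (h² − (s−f)²).
That is a quadratic in h: DoF·h² − 2·s·(s−f)·h − DoF·(s−f)² = 0 ⇒ h = (s−f)·(s + √(s² + DoF²)) / DoF = 625 × (670 + √(670² + 177²)) / 177 = 625 × (670 + 692.986) / 177 ≈ 4812.8 mm.
Then N = f²/(c·h) = 45² / (0.075 × 4812.8) = 2025 / 360.96 ≈ 5.61.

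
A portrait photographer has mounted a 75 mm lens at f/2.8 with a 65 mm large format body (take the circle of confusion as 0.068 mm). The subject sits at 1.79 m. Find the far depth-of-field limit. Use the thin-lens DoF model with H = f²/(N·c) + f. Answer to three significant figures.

Hyperfocal distance H = f²/(N·c) + f = 75²/(2.8 × 0.068) + 75 = 5625/0.1904 + 75 ≈ 29618.1 mm ≈ 29.62 m.
Far limit Df = s·(H − f)/(H − s) = 1790 × (29618.1 − 75) / (29618.1 − 1790) = 1790 × 29543.1 / 27828.1 ≈ 1900.3 mm ≈ 1.90 m.

1.90 m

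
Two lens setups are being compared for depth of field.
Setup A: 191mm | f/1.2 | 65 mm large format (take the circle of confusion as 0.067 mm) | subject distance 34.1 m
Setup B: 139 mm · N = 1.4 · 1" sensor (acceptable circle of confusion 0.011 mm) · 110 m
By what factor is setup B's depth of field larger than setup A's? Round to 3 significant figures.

Setup A: H = 191²/(1.2×0.067) + 191 ≈ 453934.8 mm; DoF = Df − Dn = 36854.2 − 31728.9 ≈ 5125.3 mm.
Setup B: H = 139²/(1.4×0.011) + 139 ≈ 1254749.4 mm; DoF = Df − Dn = 120557 − 101143 ≈ 19414 mm.
Ratio = 19414 / 5125.3 ≈ 3.79.

3.79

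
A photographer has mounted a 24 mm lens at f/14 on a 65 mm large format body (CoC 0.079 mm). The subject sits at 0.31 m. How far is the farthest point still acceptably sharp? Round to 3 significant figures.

Hyperfocal distance H = f²/(N·c) + f = 24²/(14 × 0.079) + 24 = 576/1.106 + 24 ≈ 544.8 mm ≈ 0.545 m.
Far limit Df = s·(H − f)/(H − s) = 310 × (544.8 − 24) / (544.8 − 310) = 310 × 520.8 / 234.8 ≈ 687.60 mm ≈ 0.688 m.

0.688 m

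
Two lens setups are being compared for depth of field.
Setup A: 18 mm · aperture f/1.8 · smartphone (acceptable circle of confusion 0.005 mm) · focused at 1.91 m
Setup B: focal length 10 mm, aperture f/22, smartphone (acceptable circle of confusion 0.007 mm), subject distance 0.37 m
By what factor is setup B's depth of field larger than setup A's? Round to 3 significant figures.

2.94

Setup A: H = 18²/(1.8×0.005) + 18 ≈ 36018.0 mm; DoF = Df − Dn = 2015.95 − 1814.63 ≈ 201.32 mm.
Setup B: H = 10²/(22×0.007) + 10 ≈ 659.4 mm; DoF = Df − Dn = 830.34 − 238.03 ≈ 592.31 mm.
Ratio = 592.31 / 201.32 ≈ 2.94.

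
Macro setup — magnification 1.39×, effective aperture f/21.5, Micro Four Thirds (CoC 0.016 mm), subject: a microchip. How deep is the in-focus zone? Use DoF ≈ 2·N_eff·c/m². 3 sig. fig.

0.356 mm

At magnification m, DoF ≈ 2·N_eff·c/m² = 2 × 21.5 × 0.016 / 1.39² = 0.688 / 1.932 ≈ 0.356 mm.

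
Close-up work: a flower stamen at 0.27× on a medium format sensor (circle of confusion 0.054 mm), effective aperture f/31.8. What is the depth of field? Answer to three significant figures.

At magnification m, DoF ≈ 2·N_eff·c/m² = 2 × 31.8 × 0.054 / 0.27² = 3.434 / 0.0729 ≈ 47.1 mm.

47.1 mm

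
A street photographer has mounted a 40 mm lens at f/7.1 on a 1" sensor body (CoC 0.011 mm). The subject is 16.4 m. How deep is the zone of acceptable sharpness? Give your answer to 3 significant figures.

Hyperfocal distance H = f²/(N·c) + f = 40²/(7.1 × 0.011) + 40 = 1600/0.0781 + 40 ≈ 20526.6 mm ≈ 20.53 m.
Near limit Dn = s·(H − f)/(H + s − 2f) = 16400 × (20526.6 − 40) / (20526.6 + 16400 − 2 × 40) = 16400 × 20486.6 / 36846.6 ≈ 9118 mm.
Far limit Df = s·(H − f)/(H − s) = 16400 × (20526.6 − 40) / (20526.6 − 16400) = 16400 × 20486.6 / 4126.6 ≈ 81419 mm.
Depth of field = Df − Dn = 81419 − 9118 ≈ 72301 mm ≈ 72.3 m.

72.3 m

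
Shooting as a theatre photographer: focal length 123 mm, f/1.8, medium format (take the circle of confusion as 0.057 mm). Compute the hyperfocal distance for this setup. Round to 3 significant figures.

Hyperfocal distance H = f²/(N·c) + f = 123²/(1.8 × 0.057) + 123 = 15129/0.1026 + 123 ≈ 147579.1 mm ≈ 148 m.

148 m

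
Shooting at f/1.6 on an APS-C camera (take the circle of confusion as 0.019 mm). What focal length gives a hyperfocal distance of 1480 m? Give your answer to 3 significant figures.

212 mm

From H = f²/(N·c) + f, with f ≪ H: f ≈ √(H·N·c) = √(1480000 × 1.6 × 0.019) = √44992 ≈ 212.1 mm.
The +f correction barely moves this — solving exactly, f² + N·c·f − N·c·H = 0 ⇒ f = (−N·c + √((N·c)² + 4·N·c·H))/2 = (−0.0304 + √179968)/2 ≈ 212.10 mm, so f ≈ 212 mm.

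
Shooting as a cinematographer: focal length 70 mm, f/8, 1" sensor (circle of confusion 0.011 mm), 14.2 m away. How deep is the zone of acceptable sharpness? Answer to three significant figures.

7.70 m

Hyperfocal distance H = f²/(N·c) + f = 70²/(8 × 0.011) + 70 = 4900/0.088 + 70 ≈ 55751.8 mm ≈ 55.75 m.
Near limit Dn = s·(H − f)/(H + s − 2f) = 14200 × (55751.8 − 70) / (55751.8 + 14200 − 2 × 70) = 14200 × 55681.8 / 69811.8 ≈ 11325.9 mm.
Far limit Df = s·(H − f)/(H − s) = 14200 × (55751.8 − 70) / (55751.8 − 14200) = 14200 × 55681.8 / 41551.8 ≈ 19028.8 mm.
Depth of field = Df − Dn = 19028.8 − 11325.9 ≈ 7702.9 mm ≈ 7.70 m.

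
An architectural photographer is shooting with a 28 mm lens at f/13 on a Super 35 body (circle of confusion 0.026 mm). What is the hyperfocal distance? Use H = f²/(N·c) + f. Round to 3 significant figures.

2.35 m

Hyperfocal distance H = f²/(N·c) + f = 28²/(13 × 0.026) + 28 = 784/0.338 + 28 ≈ 2347.5 mm ≈ 2.35 m.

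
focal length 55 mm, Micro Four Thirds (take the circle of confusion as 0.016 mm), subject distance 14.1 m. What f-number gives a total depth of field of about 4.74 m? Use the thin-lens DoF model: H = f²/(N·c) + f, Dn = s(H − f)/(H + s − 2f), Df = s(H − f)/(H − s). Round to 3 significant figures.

Write h = H − f = f²/(N·c). The thin-lens limits are Dn = s·h/(h + (s−f)) and Df = s·h/(h − (s−f)), so DoF = Df − Dn = 2·s·(s−f)·h / (h² − (s−f)²).
That is a quadratic in h: DoF·h² − 2·s·(s−f)·h − DoF·(s−f)² = 0 ⇒ h = (s−f)·(s + √(s² + DoF²)) / DoF = 14045 × (14100 + √(14100² + 4740²)) / 4740 = 14045 × (14100 + 14875.4) / 4740 ≈ 85856 mm.
Then N = f²/(c·h) = 55² / (0.016 × 85856) = 3025 / 1373.7 ≈ 2.20.

f/2.20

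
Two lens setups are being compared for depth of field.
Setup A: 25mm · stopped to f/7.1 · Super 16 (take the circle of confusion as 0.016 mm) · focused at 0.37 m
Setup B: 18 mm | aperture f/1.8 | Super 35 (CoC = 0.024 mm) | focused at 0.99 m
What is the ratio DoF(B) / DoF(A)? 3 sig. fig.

5.60

Setup A: H = 25²/(7.1×0.016) + 25 ≈ 5526.8 mm; DoF = Df − Dn = 394.754 − 348.167 ≈ 46.587 mm.
Setup B: H = 18²/(1.8×0.024) + 18 ≈ 7518.0 mm; DoF = Df − Dn = 1137.41 − 876.42 ≈ 260.99 mm.
Ratio = 260.99 / 46.587 ≈ 5.60.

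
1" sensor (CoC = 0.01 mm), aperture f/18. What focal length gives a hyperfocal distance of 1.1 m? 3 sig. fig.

From H = f²/(N·c) + f, with f ≪ H: f ≈ √(H·N·c) = √(1100 × 18 × 0.01) = √198.00 ≈ 14.07 mm.
Exact: f² + N·c·f − N·c·H = 0 ⇒ f = (−N·c + √((N·c)² + 4·N·c·H))/2 = (−0.18 + √792.03)/2 ≈ 13.982 mm ≈ 14.0 mm.

14.0 mm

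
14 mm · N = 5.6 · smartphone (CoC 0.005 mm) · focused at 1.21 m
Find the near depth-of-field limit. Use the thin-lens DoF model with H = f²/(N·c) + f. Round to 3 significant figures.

1.03 m

Hyperfocal distance H = f²/(N·c) + f = 14²/(5.6 × 0.005) + 14 = 196/0.028 + 14 ≈ 7014.0 mm ≈ 7.014 m.
Near limit Dn = s·(H − f)/(H + s − 2f) = 1210 × (7014.0 − 14) / (7014.0 + 1210 − 2 × 14) = 1210 × 7000.0 / 8196.0 ≈ 1033.4 mm ≈ 1.03 m.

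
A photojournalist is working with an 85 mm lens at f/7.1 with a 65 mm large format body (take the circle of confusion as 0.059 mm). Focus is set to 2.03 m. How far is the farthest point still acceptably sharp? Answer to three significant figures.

Hyperfocal distance H = f²/(N·c) + f = 85²/(7.1 × 0.059) + 85 = 7225/0.4189 + 85 ≈ 17332.6 mm ≈ 17.33 m.
Far limit Df = s·(H − f)/(H − s) = 2030 × (17332.6 − 85) / (17332.6 − 2030) = 2030 × 17247.6 / 15302.6 ≈ 2288.0 mm ≈ 2.29 m.

2.29 m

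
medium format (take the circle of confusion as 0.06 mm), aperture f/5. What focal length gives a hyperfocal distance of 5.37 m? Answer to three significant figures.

From H = f²/(N·c) + f, with f ≪ H: f ≈ √(H·N·c) = √(5370 × 5 × 0.06) = √1611.0 ≈ 40.14 mm.
Exact: f² + N·c·f − N·c·H = 0 ⇒ f = (−N·c + √((N·c)² + 4·N·c·H))/2 = (−0.3 + √6444.1)/2 ≈ 39.988 mm ≈ 40.0 mm.

40.0 mm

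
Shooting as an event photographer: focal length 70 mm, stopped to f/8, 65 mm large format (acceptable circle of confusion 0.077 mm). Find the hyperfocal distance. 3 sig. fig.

8.02 m

Hyperfocal distance H = f²/(N·c) + f = 70²/(8 × 0.077) + 70 = 4900/0.616 + 70 ≈ 8024.5 mm ≈ 8.02 m.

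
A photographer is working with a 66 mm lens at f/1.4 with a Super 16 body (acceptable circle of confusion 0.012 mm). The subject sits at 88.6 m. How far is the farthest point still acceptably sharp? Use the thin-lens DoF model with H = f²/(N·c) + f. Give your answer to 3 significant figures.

135 m

Hyperfocal distance H = f²/(N·c) + f = 66²/(1.4 × 0.012) + 66 = 4356/0.0168 + 66 ≈ 259351.7 mm ≈ 259.4 m.
Far limit Df = s·(H − f)/(H − s) = 88600 × (259351.7 − 66) / (259351.7 − 88600) = 88600 × 259285.7 / 170751.7 ≈ 134539 mm ≈ 135 m.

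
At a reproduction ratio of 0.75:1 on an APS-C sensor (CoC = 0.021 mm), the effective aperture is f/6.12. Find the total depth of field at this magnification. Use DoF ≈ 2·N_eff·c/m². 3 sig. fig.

At magnification m, DoF ≈ 2·N_eff·c/m² = 2 × 6.12 × 0.021 / 0.75² = 0.257 / 0.5625 ≈ 0.457 mm.

0.457 mm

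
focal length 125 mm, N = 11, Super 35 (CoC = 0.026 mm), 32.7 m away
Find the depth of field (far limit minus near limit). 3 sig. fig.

60.5 m

Hyperfocal distance H = f²/(N·c) + f = 125²/(11 × 0.026) + 125 = 15625/0.286 + 125 ≈ 54757.9 mm ≈ 54.76 m.
Near limit Dn = s·(H − f)/(H + s − 2f) = 32700 × (54757.9 − 125) / (54757.9 + 32700 − 2 × 125) = 32700 × 54632.9 / 87207.9 ≈ 20485 mm.
Far limit Df = s·(H − f)/(H − s) = 32700 × (54757.9 − 125) / (54757.9 − 32700) = 32700 × 54632.9 / 22057.9 ≈ 80991 mm.
Depth of field = Df − Dn = 80991 − 20485 ≈ 60506 mm ≈ 60.5 m.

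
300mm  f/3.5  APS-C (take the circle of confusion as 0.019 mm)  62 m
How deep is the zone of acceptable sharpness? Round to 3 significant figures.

5.66 m

Hyperfocal distance H = f²/(N·c) + f = 300²/(3.5 × 0.019) + 300 = 90000/0.0665 + 300 ≈ 1353683.5 mm ≈ 1354 m.
Near limit Dn = s·(H − f)/(H + s − 2f) = 62000 × (1353683.5 − 300) / (1353683.5 + 62000 − 2 × 300) = 62000 × 1353383.5 / 1415083.5 ≈ 59296.7 mm.
Far limit Df = s·(H − f)/(H − s) = 62000 × (1353683.5 − 300) / (1353683.5 − 62000) = 62000 × 1353383.5 / 1291683.5 ≈ 64961.6 mm.
Depth of field = Df − Dn = 64961.6 − 59296.7 ≈ 5664.9 mm ≈ 5.66 m.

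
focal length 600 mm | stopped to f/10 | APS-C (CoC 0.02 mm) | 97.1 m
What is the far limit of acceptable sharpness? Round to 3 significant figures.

Hyperfocal distance H = f²/(N·c) + f = 600²/(10 × 0.02) + 600 = 360000/0.2 + 600 ≈ 1800600.0 mm ≈ 1801 m.
Far limit Df = s·(H − f)/(H − s) = 97100 × (1800600.0 − 600) / (1800600.0 − 97100) = 97100 × 1800000.0 / 1703500.0 ≈ 102601 mm ≈ 103 m.

103 m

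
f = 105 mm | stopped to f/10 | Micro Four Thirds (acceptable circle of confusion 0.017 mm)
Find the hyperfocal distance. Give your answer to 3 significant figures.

Hyperfocal distance H = f²/(N·c) + f = 105²/(10 × 0.017) + 105 = 11025/0.17 + 105 ≈ 64957.9 mm ≈ 65.0 m.

65.0 m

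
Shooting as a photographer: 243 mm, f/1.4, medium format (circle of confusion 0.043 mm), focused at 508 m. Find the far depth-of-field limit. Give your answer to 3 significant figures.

Hyperfocal distance H = f²/(N·c) + f = 243²/(1.4 × 0.043) + 243 = 59049/0.0602 + 243 ≈ 981123.4 mm ≈ 981.1 m.
Far limit Df = s·(H − f)/(H − s) = 508000 × (981123.4 − 243) / (981123.4 − 508000) = 508000 × 980880.4 / 473123.4 ≈ 1053187 mm ≈ 1050 m.

1050 m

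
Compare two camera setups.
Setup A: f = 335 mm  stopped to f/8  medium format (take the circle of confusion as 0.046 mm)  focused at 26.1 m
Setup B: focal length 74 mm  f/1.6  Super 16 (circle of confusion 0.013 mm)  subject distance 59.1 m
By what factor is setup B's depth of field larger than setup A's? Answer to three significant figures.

6.28

Setup A: H = 335²/(8×0.046) + 335 ≈ 305294.2 mm; DoF = Df − Dn = 28508.6 − 24066.7 ≈ 4441.9 mm.
Setup B: H = 74²/(1.6×0.013) + 74 ≈ 263343.2 mm; DoF = Df − Dn = 76180 − 48276 ≈ 27904 mm.
Ratio = 27904 / 4441.9 ≈ 6.28.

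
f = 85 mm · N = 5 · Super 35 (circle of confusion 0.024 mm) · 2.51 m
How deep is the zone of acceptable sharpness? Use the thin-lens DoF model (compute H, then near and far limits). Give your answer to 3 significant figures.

Hyperfocal distance H = f²/(N·c) + f = 85²/(5 × 0.024) + 85 = 7225/0.12 + 85 ≈ 60293.3 mm ≈ 60.29 m.
Near limit Dn = s·(H − f)/(H + s − 2f) = 2510 × (60293.3 − 85) / (60293.3 + 2510 − 2 × 85) = 2510 × 60208.3 / 62633.3 ≈ 2412.82 mm.
Far limit Df = s·(H − f)/(H − s) = 2510 × (60293.3 − 85) / (60293.3 − 2510) = 2510 × 60208.3 / 57783.3 ≈ 2615.34 mm.
Depth of field = Df − Dn = 2615.34 − 2412.82 ≈ 202.52 mm.

203 mm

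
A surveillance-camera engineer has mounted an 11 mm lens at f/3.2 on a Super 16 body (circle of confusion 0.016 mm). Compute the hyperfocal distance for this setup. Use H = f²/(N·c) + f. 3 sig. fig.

Hyperfocal distance H = f²/(N·c) + f = 11²/(3.2 × 0.016) + 11 = 121/0.0512 + 11 ≈ 2374.3 mm ≈ 2.37 m.

2.37 m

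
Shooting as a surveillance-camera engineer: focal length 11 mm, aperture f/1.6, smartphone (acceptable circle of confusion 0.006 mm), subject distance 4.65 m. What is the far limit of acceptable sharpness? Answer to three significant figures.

7.36 m

Hyperfocal distance H = f²/(N·c) + f = 11²/(1.6 × 0.006) + 11 = 121/0.0096 + 11 ≈ 12615.2 mm ≈ 12.62 m.
Far limit Df = s·(H − f)/(H − s) = 4650 × (12615.2 − 11) / (12615.2 − 4650) = 4650 × 12604.2 / 7965.2 ≈ 7358.2 mm ≈ 7.36 m.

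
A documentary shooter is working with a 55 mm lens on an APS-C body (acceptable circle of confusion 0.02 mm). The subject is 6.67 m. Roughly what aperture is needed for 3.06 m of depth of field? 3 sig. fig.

f/4.99

Write h = H − f = f²/(N·c). The thin-lens limits are Dn = s·h/(h + (s−f)) and Df = s·h/(h − (s−f)), so DoF = Df − Dn = 2·s·(s−f)·h / (h² − (s−f)²).
That is a quadratic in h: DoF·h² − 2·s·(s−f)·h − DoF·(s−f)² = 0 ⇒ h = (s−f)·(s + √(s² + DoF²)) / DoF = 6615 × (6670 + √(6670² + 3060²)) / 3060 = 6615 × (6670 + 7338.43) / 3060 ≈ 30283 mm.
Then N = f²/(c·h) = 55² / (0.02 × 30283) = 3025 / 605.66 ≈ 4.99.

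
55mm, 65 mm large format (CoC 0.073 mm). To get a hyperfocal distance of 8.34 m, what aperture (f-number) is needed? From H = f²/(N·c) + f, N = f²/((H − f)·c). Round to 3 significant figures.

f/5

Rearrange H = f²/(N·c) + f for N: N = f² / ((H − f)·c).
N = 55² / ((8340 − 55) × 0.073) = 3025 / 604.8 ≈ 5.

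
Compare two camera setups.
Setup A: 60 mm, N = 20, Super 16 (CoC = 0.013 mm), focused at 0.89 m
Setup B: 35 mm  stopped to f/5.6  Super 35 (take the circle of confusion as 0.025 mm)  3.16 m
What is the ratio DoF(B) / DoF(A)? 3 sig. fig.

Setup A: H = 60²/(20×0.013) + 60 ≈ 13906.2 mm; DoF = Df − Dn = 946.75 − 839.67 ≈ 107.08 mm.
Setup B: H = 35²/(5.6×0.025) + 35 ≈ 8785.0 mm; DoF = Df − Dn = 4915.6 − 2328.4 ≈ 2587.2 mm.
Ratio = 2587.2 / 107.08 ≈ 24.2.

24.2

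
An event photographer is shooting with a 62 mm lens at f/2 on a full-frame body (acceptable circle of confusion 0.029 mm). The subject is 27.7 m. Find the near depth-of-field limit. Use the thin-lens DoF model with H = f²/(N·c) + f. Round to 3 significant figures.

Hyperfocal distance H = f²/(N·c) + f = 62²/(2 × 0.029) + 62 = 3844/0.058 + 62 ≈ 66337.9 mm ≈ 66.34 m.
Near limit Dn = s·(H − f)/(H + s − 2f) = 27700 × (66337.9 − 62) / (66337.9 + 27700 − 2 × 62) = 27700 × 66275.9 / 93913.9 ≈ 19548 mm ≈ 19.5 m.

19.5 m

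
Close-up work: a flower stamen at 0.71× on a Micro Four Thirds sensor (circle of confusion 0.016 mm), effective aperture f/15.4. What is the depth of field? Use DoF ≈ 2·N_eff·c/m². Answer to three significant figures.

At magnification m, DoF ≈ 2·N_eff·c/m² = 2 × 15.4 × 0.016 / 0.71² = 0.4928 / 0.5041 ≈ 0.978 mm.

0.978 mm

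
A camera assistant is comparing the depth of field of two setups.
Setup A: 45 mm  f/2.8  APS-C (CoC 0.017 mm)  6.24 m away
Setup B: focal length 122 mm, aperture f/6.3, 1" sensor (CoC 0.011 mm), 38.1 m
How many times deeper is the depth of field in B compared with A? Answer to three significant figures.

7.49

Setup A: H = 45²/(2.8×0.017) + 45 ≈ 42587.0 mm; DoF = Df − Dn = 7303.5 − 5446.8 ≈ 1856.7 mm.
Setup B: H = 122²/(6.3×0.011) + 122 ≈ 214898.3 mm; DoF = Df − Dn = 46284 − 32375 ≈ 13909 mm.
Ratio = 13909 / 1856.7 ≈ 7.49.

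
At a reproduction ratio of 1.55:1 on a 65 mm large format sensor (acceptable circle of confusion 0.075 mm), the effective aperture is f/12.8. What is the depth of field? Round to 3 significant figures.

0.799 mm

At magnification m, DoF ≈ 2·N_eff·c/m² = 2 × 12.8 × 0.075 / 1.55² = 1.92 / 2.403 ≈ 0.799 mm.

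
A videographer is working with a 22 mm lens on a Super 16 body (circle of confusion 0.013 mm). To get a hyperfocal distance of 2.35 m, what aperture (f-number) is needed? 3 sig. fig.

Rearrange H = f²/(N·c) + f for N: N = f² / ((H − f)·c).
N = 22² / ((2350 − 22) × 0.013) = 484 / 30.26 ≈ 16.

f/16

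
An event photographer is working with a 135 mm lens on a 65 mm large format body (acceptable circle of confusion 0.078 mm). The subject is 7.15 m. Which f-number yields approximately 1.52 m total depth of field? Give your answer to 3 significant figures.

Write h = H − f = f²/(N·c). The thin-lens limits are Dn = s·h/(h + (s−f)) and Df = s·h/(h − (s−f)), so DoF = Df − Dn = 2·s·(s−f)·h / (h² − (s−f)²).
That is a quadratic in h: DoF·h² − 2·s·(s−f)·h − DoF·(s−f)² = 0 ⇒ h = (s−f)·(s + √(s² + DoF²)) / DoF = 7015 × (7150 + √(7150² + 1520²)) / 1520 = 7015 × (7150 + 7309.78) / 1520 ≈ 66734 mm.
Then N = f²/(c·h) = 135² / (0.078 × 66734) = 18225 / 5205.2 ≈ 3.50.

f/3.50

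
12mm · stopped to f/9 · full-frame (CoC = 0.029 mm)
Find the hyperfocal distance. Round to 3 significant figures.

Hyperfocal distance H = f²/(N·c) + f = 12²/(9 × 0.029) + 12 = 144/0.261 + 12 ≈ 563.7 mm ≈ 0.564 m.

0.564 m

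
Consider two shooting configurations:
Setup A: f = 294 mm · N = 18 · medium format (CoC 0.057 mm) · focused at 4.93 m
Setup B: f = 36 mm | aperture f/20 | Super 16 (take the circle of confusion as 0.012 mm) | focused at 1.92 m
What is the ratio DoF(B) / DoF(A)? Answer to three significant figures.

2.80

Setup A: H = 294²/(18×0.057) + 294 ≈ 84539.6 mm; DoF = Df − Dn = 5217.09 − 4672.85 ≈ 544.24 mm.
Setup B: H = 36²/(20×0.012) + 36 ≈ 5436.0 mm; DoF = Df − Dn = 2948.8 − 1423.4 ≈ 1525.4 mm.
Ratio = 1525.4 / 544.24 ≈ 2.80.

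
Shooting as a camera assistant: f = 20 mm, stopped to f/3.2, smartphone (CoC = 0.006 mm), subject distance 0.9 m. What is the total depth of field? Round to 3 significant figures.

76.2 mm

Hyperfocal distance H = f²/(N·c) + f = 20²/(3.2 × 0.006) + 20 = 400/0.0192 + 20 ≈ 20853.3 mm ≈ 20.85 m.
Near limit Dn = s·(H − f)/(H + s − 2f) = 900 × (20853.3 − 20) / (20853.3 + 900 − 2 × 20) = 900 × 20833.3 / 21713.3 ≈ 863.525 mm.
Far limit Df = s·(H − f)/(H − s) = 900 × (20853.3 − 20) / (20853.3 − 900) = 900 × 20833.3 / 19953.3 ≈ 939.693 mm.
Depth of field = Df − Dn = 939.693 − 863.525 ≈ 76.168 mm.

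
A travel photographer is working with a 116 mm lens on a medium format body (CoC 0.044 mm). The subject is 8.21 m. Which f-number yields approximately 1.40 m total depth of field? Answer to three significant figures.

f/3.20

Write h = H − f = f²/(N·c). The thin-lens limits are Dn = s·h/(h + (s−f)) and Df = s·h/(h − (s−f)), so DoF = Df − Dn = 2·s·(s−f)·h / (h² − (s−f)²).
That is a quadratic in h: DoF·h² − 2·s·(s−f)·h − DoF·(s−f)² = 0 ⇒ h = (s−f)·(s + √(s² + DoF²)) / DoF = 8094 × (8210 + √(8210² + 1400²)) / 1400 = 8094 × (8210 + 8328.51) / 1400 ≈ 95616 mm.
Then N = f²/(c·h) = 116² / (0.044 × 95616) = 13456 / 4207.1 ≈ 3.20.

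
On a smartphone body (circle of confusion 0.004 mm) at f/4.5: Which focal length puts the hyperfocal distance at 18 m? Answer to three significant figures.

From H = f²/(N·c) + f, with f ≪ H: f ≈ √(H·N·c) = √(18000 × 4.5 × 0.004) = √324.00 ≈ 18.00 mm.
The +f correction barely moves this — solving exactly, f² + N·c·f − N·c·H = 0 ⇒ f = (−N·c + √((N·c)² + 4·N·c·H))/2 = (−0.018 + √1296.0)/2 ≈ 17.991 mm, so f ≈ 18.0 mm.

18.0 mm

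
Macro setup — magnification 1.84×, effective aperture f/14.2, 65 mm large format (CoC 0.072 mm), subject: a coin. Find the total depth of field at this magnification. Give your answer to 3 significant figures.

0.604 mm

At magnification m, DoF ≈ 2·N_eff·c/m² = 2 × 14.2 × 0.072 / 1.84² = 2.045 / 3.386 ≈ 0.604 mm.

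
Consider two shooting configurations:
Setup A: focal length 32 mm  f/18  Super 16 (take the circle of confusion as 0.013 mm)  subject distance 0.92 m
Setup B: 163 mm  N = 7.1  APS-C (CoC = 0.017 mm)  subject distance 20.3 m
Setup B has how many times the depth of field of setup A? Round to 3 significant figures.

9.62

Setup A: H = 32²/(18×0.013) + 32 ≈ 4408.1 mm; DoF = Df − Dn = 1154.22 − 764.80 ≈ 389.42 mm.
Setup B: H = 163²/(7.1×0.017) + 163 ≈ 220287.3 mm; DoF = Df − Dn = 22344.0 − 18598.6 ≈ 3745.4 mm.
Ratio = 3745.4 / 389.42 ≈ 9.62.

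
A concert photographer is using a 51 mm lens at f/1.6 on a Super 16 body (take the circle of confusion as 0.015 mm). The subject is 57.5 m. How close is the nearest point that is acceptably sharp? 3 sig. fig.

37.6 m

Hyperfocal distance H = f²/(N·c) + f = 51²/(1.6 × 0.015) + 51 = 2601/0.024 + 51 ≈ 108426.0 mm ≈ 108.4 m.
Near limit Dn = s·(H − f)/(H + s − 2f) = 57500 × (108426.0 − 51) / (108426.0 + 57500 − 2 × 51) = 57500 × 108375.0 / 165824.0 ≈ 37579 mm ≈ 37.6 m.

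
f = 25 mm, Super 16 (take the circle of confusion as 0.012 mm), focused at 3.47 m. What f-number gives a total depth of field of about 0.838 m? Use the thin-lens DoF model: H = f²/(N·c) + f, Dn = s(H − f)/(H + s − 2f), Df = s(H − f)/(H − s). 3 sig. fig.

Write h = H − f = f²/(N·c). The thin-lens limits are Dn = s·h/(h + (s−f)) and Df = s·h/(h − (s−f)), so DoF = Df − Dn = 2·s·(s−f)·h / (h² − (s−f)²).
That is a quadratic in h: DoF·h² − 2·s·(s−f)·h − DoF·(s−f)² = 0 ⇒ h = (s−f)·(s + √(s² + DoF²)) / DoF = 3445 × (3470 + √(3470² + 838²)) / 838 = 3445 × (3470 + 3569.75) / 838 ≈ 28940 mm.
Then N = f²/(c·h) = 25² / (0.012 × 28940) = 625 / 347.28 ≈ 1.80.

f/1.80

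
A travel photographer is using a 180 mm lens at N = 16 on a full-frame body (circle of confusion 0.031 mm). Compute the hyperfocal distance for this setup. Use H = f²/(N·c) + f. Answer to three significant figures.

65.5 m

Hyperfocal distance H = f²/(N·c) + f = 180²/(16 × 0.031) + 180 = 32400/0.496 + 180 ≈ 65502.6 mm ≈ 65.5 m.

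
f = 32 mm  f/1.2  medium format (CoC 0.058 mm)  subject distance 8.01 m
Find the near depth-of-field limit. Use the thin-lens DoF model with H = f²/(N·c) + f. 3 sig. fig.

5.19 m

Hyperfocal distance H = f²/(N·c) + f = 32²/(1.2 × 0.058) + 32 = 1024/0.0696 + 32 ≈ 14744.6 mm ≈ 14.74 m.
Near limit Dn = s·(H − f)/(H + s − 2f) = 8010 × (14744.6 − 32) / (14744.6 + 8010 − 2 × 32) = 8010 × 14712.6 / 22690.6 ≈ 5193.7 mm ≈ 5.19 m.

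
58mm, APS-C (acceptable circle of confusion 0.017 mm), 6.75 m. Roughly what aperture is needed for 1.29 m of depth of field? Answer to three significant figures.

Write h = H − f = f²/(N·c). The thin-lens limits are Dn = s·h/(h + (s−f)) and Df = s·h/(h − (s−f)), so DoF = Df − Dn = 2·s·(s−f)·h / (h² − (s−f)²).
That is a quadratic in h: DoF·h² − 2·s·(s−f)·h − DoF·(s−f)² = 0 ⇒ h = (s−f)·(s + √(s² + DoF²)) / DoF = 6692 × (6750 + √(6750² + 1290²)) / 1290 = 6692 × (6750 + 6872.16) / 1290 ≈ 70666 mm.
Then N = f²/(c·h) = 58² / (0.017 × 70666) = 3364 / 1201.3 ≈ 2.80.

f/2.80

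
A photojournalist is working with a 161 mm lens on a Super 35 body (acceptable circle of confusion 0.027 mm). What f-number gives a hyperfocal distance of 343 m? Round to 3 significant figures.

Rearrange H = f²/(N·c) + f for N: N = f² / ((H − f)·c).
N = 161² / ((343000 − 161) × 0.027) = 25921 / 9257 ≈ 2.80.

f/2.80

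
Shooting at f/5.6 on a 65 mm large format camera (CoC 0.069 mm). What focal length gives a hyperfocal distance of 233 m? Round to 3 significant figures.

From H = f²/(N·c) + f, with f ≪ H: f ≈ √(H·N·c) = √(233000 × 5.6 × 0.069) = √90031 ≈ 300.1 mm.
The +f correction barely moves this — solving exactly, f² + N·c·f − N·c·H = 0 ⇒ f = (−N·c + √((N·c)² + 4·N·c·H))/2 = (−0.3864 + √360125)/2 ≈ 299.86 mm, so f ≈ 300 mm.

300 mm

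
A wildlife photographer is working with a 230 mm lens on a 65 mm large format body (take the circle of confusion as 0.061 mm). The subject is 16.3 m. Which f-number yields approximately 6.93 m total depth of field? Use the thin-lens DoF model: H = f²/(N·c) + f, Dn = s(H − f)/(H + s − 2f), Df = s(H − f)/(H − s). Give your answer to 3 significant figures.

f/11

Write h = H − f = f²/(N·c). The thin-lens limits are Dn = s·h/(h + (s−f)) and Df = s·h/(h − (s−f)), so DoF = Df − Dn = 2·s·(s−f)·h / (h² − (s−f)²).
That is a quadratic in h: DoF·h² − 2·s·(s−f)·h − DoF·(s−f)² = 0 ⇒ h = (s−f)·(s + √(s² + DoF²)) / DoF = 16070 × (16300 + √(16300² + 6930²)) / 6930 = 16070 × (16300 + 17712.0) / 6930 ≈ 78871 mm.
Then N = f²/(c·h) = 230² / (0.061 × 78871) = 52900 / 4811.1 ≈ 11.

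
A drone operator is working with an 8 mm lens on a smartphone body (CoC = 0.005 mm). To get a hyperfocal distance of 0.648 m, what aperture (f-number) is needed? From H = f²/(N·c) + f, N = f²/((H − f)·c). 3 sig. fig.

Rearrange H = f²/(N·c) + f for N: N = f² / ((H − f)·c).
N = 8² / ((648 − 8) × 0.005) = 64 / 3.200 ≈ 20.

f/20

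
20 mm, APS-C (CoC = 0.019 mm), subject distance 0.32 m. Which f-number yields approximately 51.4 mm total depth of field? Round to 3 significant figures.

f/5.60

Write h = H − f = f²/(N·c). The thin-lens limits are Dn = s·h/(h + (s−f)) and Df = s·h/(h − (s−f)), so DoF = Df − Dn = 2·s·(s−f)·h / (h² − (s−f)²).
That is a quadratic in h: DoF·h² − 2·s·(s−f)·h − DoF·(s−f)² = 0 ⇒ h = (s−f)·(s + √(s² + DoF²)) / DoF = 300 × (320 + √(320² + 51.4²)) / 51.4 = 300 × (320 + 324.102) / 51.4 ≈ 3759.3 mm.
Then N = f²/(c·h) = 20² / (0.019 × 3759.3) = 400 / 71.428 ≈ 5.60.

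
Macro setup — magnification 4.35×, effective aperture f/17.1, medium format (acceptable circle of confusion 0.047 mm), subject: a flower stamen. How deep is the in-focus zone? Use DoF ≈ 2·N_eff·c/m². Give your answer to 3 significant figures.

0.0849 mm

At magnification m, DoF ≈ 2·N_eff·c/m² = 2 × 17.1 × 0.047 / 4.35² = 1.607 / 18.92 ≈ 0.0849 mm.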